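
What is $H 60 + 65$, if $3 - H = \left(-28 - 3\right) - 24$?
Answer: $3545$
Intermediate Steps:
$H = 58$ ($H = 3 - \left(\left(-28 - 3\right) - 24\right) = 3 - \left(-31 - 24\right) = 3 - -55 = 3 + 55 = 58$)
$H 60 + 65 = 58 \cdot 60 + 65 = 3480 + 65 = 3545$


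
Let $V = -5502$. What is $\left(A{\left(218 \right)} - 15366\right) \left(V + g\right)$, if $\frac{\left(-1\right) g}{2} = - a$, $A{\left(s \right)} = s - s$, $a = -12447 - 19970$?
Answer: $1080782976$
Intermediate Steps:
$a = -32417$ ($a = -12447 - 19970 = -32417$)
$A{\left(s \right)} = 0$
$g = -64834$ ($g = - 2 \left(\left(-1\right) \left(-32417\right)\right) = \left(-2\right) 32417 = -64834$)
$\left(A{\left(218 \right)} - 15366\right) \left(V + g\right) = \left(0 - 15366\right) \left(-5502 - 64834\right) = \left(-15366\right) \left(-70336\right) = 1080782976$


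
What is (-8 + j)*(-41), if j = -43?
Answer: 2091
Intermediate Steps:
(-8 + j)*(-41) = (-8 - 43)*(-41) = -51*(-41) = 2091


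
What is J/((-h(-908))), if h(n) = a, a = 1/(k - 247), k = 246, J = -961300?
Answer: -961300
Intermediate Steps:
a = -1 (a = 1/(246 - 247) = 1/(-1) = -1)
h(n) = -1
J/((-h(-908))) = -961300/((-1*(-1))) = -961300/1 = -961300*1 = -961300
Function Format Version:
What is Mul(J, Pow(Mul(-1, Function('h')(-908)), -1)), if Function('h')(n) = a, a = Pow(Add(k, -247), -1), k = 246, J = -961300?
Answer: -961300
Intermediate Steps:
a = -1 (a = Pow(Add(246, -247), -1) = Pow(-1, -1) = -1)
Function('h')(n) = -1
Mul(J, Pow(Mul(-1, Function('h')(-908)), -1)) = Mul(-961300, Pow(Mul(-1, -1), -1)) = Mul(-961300, Pow(1, -1)) = Mul(-961300, 1) = -961300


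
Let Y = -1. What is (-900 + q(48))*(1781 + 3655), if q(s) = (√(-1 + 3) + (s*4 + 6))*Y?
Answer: -5968728 - 5436*√2 ≈ -5.9764e+6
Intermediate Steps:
q(s) = -6 - √2 - 4*s (q(s) = (√(-1 + 3) + (s*4 + 6))*(-1) = (√2 + (4*s + 6))*(-1) = (√2 + (6 + 4*s))*(-1) = (6 + √2 + 4*s)*(-1) = -6 - √2 - 4*s)
(-900 + q(48))*(1781 + 3655) = (-900 + (-6 - √2 - 4*48))*(1781 + 3655) = (-900 + (-6 - √2 - 192))*5436 = (-900 + (-198 - √2))*5436 = (-1098 - √2)*5436 = -5968728 - 5436*√2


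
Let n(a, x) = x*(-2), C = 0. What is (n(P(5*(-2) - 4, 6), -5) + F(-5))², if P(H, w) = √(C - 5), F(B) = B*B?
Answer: 1225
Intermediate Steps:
F(B) = B²
P(H, w) = I*√5 (P(H, w) = √(0 - 5) = √(-5) = I*√5)
n(a, x) = -2*x
(n(P(5*(-2) - 4, 6), -5) + F(-5))² = (-2*(-5) + (-5)²)² = (10 + 25)² = 35² = 1225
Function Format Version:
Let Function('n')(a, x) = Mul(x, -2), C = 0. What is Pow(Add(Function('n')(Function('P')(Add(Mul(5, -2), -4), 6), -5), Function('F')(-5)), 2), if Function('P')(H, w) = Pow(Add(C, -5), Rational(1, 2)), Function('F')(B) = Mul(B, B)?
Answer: 1225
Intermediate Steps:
Function('F')(B) = Pow(B, 2)
Function('P')(H, w) = Mul(I, Pow(5, Rational(1, 2))) (Function('P')(H, w) = Pow(Add(0, -5), Rational(1, 2)) = Pow(-5, Rational(1, 2)) = Mul(I, Pow(5, Rational(1, 2))))
Function('n')(a, x) = Mul(-2, x)
Pow(Add(Function('n')(Function('P')(Add(Mul(5, -2), -4), 6), -5), Function('F')(-5)), 2) = Pow(Add(Mul(-2, -5), Pow(-5, 2)), 2) = Pow(Add(10, 25), 2) = Pow(35, 2) = 1225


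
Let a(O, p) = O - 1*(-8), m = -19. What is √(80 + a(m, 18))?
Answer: √69 ≈ 8.3066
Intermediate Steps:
a(O, p) = 8 + O (a(O, p) = O + 8 = 8 + O)
√(80 + a(m, 18)) = √(80 + (8 - 19)) = √(80 - 11) = √69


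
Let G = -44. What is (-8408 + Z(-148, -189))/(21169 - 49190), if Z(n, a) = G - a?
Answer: 8263/28021 ≈ 0.29489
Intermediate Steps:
Z(n, a) = -44 - a
(-8408 + Z(-148, -189))/(21169 - 49190) = (-8408 + (-44 - 1*(-189)))/(21169 - 49190) = (-8408 + (-44 + 189))/(-28021) = (-8408 + 145)*(-1/28021) = -8263*(-1/28021) = 8263/28021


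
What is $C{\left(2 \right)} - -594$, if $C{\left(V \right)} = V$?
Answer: $596$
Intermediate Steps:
$C{\left(2 \right)} - -594 = 2 - -594 = 2 + 594 = 596$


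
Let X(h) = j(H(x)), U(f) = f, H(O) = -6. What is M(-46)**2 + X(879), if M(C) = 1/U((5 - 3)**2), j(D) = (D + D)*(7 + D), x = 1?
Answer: -191/16 ≈ -11.938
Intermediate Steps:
j(D) = 2*D*(7 + D) (j(D) = (2*D)*(7 + D) = 2*D*(7 + D))
M(C) = 1/4 (M(C) = 1/((5 - 3)**2) = 1/(2**2) = 1/4)
X(h) = -12 (X(h) = 2*(-6)*(7 - 6) = 2*(-6)*1 = -12)
M(-46)**2 + X(879) = (1/4)**2 - 12 = 1/16 - 12 = -191/16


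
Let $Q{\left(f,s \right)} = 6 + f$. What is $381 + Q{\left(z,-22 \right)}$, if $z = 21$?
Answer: $408$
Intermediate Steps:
$381 + Q{\left(z,-22 \right)} = 381 + \left(6 + 21\right) = 381 + 27 = 408$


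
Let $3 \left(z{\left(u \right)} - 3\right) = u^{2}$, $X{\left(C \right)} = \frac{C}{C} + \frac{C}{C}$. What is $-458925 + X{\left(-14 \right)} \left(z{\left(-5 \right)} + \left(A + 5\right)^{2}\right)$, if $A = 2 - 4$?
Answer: $- \frac{1376653}{3} \approx -4.5888 \cdot 10^{5}$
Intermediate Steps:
$X{\left(C \right)} = 2$ ($X{\left(C \right)} = 1 + 1 = 2$)
$A = -2$ ($A = 2 - 4 = -2$)
$z{\left(u \right)} = 3 + \frac{u^{2}}{3}$
$-458925 + X{\left(-14 \right)} \left(z{\left(-5 \right)} + \left(A + 5\right)^{2}\right) = -458925 + 2 \left(\left(3 + \frac{\left(-5\right)^{2}}{3}\right) + \left(-2 + 5\right)^{2}\right) = -458925 + 2 \left(\left(3 + \frac{1}{3} \cdot 25\right) + 3^{2}\right) = -458925 + 2 \left(\left(3 + \frac{25}{3}\right) + 9\right) = -458925 + 2 \left(\frac{34}{3} + 9\right) = -458925 + 2 \cdot \frac{61}{3} = -458925 + \frac{122}{3} = - \frac{1376653}{3}$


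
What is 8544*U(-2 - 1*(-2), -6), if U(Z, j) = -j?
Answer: 51264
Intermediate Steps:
8544*U(-2 - 1*(-2), -6) = 8544*(-1*(-6)) = 8544*6 = 51264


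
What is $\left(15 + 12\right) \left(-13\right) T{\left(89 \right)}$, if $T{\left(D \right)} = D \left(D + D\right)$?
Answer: $-5560542$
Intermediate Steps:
$T{\left(D \right)} = 2 D^{2}$ ($T{\left(D \right)} = D 2 D = 2 D^{2}$)
$\left(15 + 12\right) \left(-13\right) T{\left(89 \right)} = \left(15 + 12\right) \left(-13\right) 2 \cdot 89^{2} = 27 \left(-13\right) 2 \cdot 7921 = \left(-351\right) 15842 = -5560542$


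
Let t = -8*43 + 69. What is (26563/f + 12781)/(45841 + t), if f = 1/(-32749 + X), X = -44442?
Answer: -1025205876/22783 ≈ -44999.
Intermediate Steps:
f = -1/77191 (f = 1/(-32749 - 44442) = 1/(-77191) = -1/77191 ≈ -1.2955e-5)
t = -275 (t = -344 + 69 = -275)
(26563/f + 12781)/(45841 + t) = (26563/(-1/77191) + 12781)/(45841 - 275) = (26563*(-77191) + 12781)/45566 = (-2050424533 + 12781)*(1/45566) = -2050411752*1/45566 = -1025205876/22783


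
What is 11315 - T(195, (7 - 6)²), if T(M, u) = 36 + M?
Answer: 11084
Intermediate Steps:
11315 - T(195, (7 - 6)²) = 11315 - (36 + 195) = 11315 - 1*231 = 11315 - 231 = 11084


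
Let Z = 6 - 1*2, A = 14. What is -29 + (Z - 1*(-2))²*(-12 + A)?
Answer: 43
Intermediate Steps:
Z = 4 (Z = 6 - 2 = 4)
-29 + (Z - 1*(-2))²*(-12 + A) = -29 + (4 - 1*(-2))²*(-12 + 14) = -29 + (4 + 2)²*2 = -29 + 6²*2 = -29 + 36*2 = -29 + 72 = 43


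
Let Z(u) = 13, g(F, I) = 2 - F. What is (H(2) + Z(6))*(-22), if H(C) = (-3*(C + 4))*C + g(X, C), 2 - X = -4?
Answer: 594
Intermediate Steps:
X = 6 (X = 2 - 1*(-4) = 2 + 4 = 6)
H(C) = -4 + C*(-12 - 3*C) (H(C) = (-3*(C + 4))*C + (2 - 1*6) = (-3*(4 + C))*C + (2 - 6) = (-12 - 3*C)*C - 4 = C*(-12 - 3*C) - 4 = -4 + C*(-12 - 3*C))
(H(2) + Z(6))*(-22) = ((-4 - 12*2 - 3*2²) + 13)*(-22) = ((-4 - 24 - 3*4) + 13)*(-22) = ((-4 - 24 - 12) + 13)*(-22) = (-40 + 13)*(-22) = -27*(-22) = 594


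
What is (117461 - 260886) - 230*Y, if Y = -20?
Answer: -138825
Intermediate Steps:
(117461 - 260886) - 230*Y = (117461 - 260886) - 230*(-20) = -143425 + 4600 = -138825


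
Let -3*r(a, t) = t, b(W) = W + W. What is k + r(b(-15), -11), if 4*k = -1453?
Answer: -4315/12 ≈ -359.58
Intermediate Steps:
k = -1453/4 (k = (¼)*(-1453) = -1453/4 ≈ -363.25)
b(W) = 2*W
r(a, t) = -t/3
k + r(b(-15), -11) = -1453/4 - ⅓*(-11) = -1453/4 + 11/3 = -4315/12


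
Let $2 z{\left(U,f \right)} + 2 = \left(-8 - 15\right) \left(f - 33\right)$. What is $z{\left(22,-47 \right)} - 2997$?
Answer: $-2078$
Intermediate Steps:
$z{\left(U,f \right)} = \frac{757}{2} - \frac{23 f}{2}$ ($z{\left(U,f \right)} = -1 + \frac{\left(-8 - 15\right) \left(f - 33\right)}{2} = -1 + \frac{\left(-23\right) \left(-33 + f\right)}{2} = -1 + \frac{759 - 23 f}{2} = -1 - \left(- \frac{759}{2} + \frac{23 f}{2}\right) = \frac{757}{2} - \frac{23 f}{2}$)
$z{\left(22,-47 \right)} - 2997 = \left(\frac{757}{2} - - \frac{1081}{2}\right) - 2997 = \left(\frac{757}{2} + \frac{1081}{2}\right) - 2997 = 919 - 2997 = -2078$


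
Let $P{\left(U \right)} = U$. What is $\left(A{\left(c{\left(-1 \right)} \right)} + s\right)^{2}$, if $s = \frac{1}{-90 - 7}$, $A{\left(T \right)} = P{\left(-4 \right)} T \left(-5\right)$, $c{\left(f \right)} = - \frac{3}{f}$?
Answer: $\frac{33860761}{9409} \approx 3598.8$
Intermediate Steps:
$A{\left(T \right)} = 20 T$ ($A{\left(T \right)} = - 4 T \left(-5\right) = 20 T$)
$s = - \frac{1}{97}$ ($s = \frac{1}{-97} = - \frac{1}{97} \approx -0.010309$)
$\left(A{\left(c{\left(-1 \right)} \right)} + s\right)^{2} = \left(20 \left(- \frac{3}{-1}\right) - \frac{1}{97}\right)^{2} = \left(20 \left(\left(-3\right) \left(-1\right)\right) - \frac{1}{97}\right)^{2} = \left(20 \cdot 3 - \frac{1}{97}\right)^{2} = \left(60 - \frac{1}{97}\right)^{2} = \left(\frac{5819}{97}\right)^{2} = \frac{33860761}{9409}$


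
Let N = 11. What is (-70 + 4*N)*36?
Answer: -936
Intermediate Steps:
(-70 + 4*N)*36 = (-70 + 4*11)*36 = (-70 + 44)*36 = -26*36 = -936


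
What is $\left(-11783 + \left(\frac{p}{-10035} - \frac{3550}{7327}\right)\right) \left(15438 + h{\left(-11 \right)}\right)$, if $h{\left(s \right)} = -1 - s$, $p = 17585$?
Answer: $- \frac{2677220493699808}{14705289} \approx -1.8206 \cdot 10^{8}$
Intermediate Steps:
$\left(-11783 + \left(\frac{p}{-10035} - \frac{3550}{7327}\right)\right) \left(15438 + h{\left(-11 \right)}\right) = \left(-11783 + \left(\frac{17585}{-10035} - \frac{3550}{7327}\right)\right) \left(15438 - -10\right) = \left(-11783 + \left(17585 \left(- \frac{1}{10035}\right) - \frac{3550}{7327}\right)\right) \left(15438 + \left(-1 + 11\right)\right) = \left(-11783 - \frac{32893909}{14705289}\right) \left(15438 + 10\right) = \left(-11783 - \frac{32893909}{14705289}\right) 15448 = \left(- \frac{173305314196}{14705289}\right) 15448 = - \frac{2677220493699808}{14705289}$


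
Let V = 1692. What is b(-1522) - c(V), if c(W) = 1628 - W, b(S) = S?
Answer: -1458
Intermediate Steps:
b(-1522) - c(V) = -1522 - (1628 - 1*1692) = -1522 - (1628 - 1692) = -1522 - 1*(-64) = -1522 + 64 = -1458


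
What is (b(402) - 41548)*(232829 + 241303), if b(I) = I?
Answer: -19508635272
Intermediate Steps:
(b(402) - 41548)*(232829 + 241303) = (402 - 41548)*(232829 + 241303) = -41146*474132 = -19508635272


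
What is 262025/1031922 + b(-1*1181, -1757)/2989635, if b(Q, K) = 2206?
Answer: 261878510269/1028356709490 ≈ 0.25466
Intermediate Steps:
262025/1031922 + b(-1*1181, -1757)/2989635 = 262025/1031922 + 2206/2989635 = 261878510269/1028356709490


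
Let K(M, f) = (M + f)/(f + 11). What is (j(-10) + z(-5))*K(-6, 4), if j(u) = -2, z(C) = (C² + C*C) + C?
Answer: -86/15 ≈ -5.7333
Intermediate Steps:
z(C) = C + 2*C² (z(C) = (C² + C²) + C = 2*C² + C = C + 2*C²)
K(M, f) = (M + f)/(11 + f)
(j(-10) + z(-5))*K(-6, 4) = (-2 - 5*(1 + 2*(-5)))*((-6 + 4)/(11 + 4)) = (-2 - 5*(1 - 10))*(-2/15) = (-2 - 5*(-9))*((1/15)*(-2)) = (-2 + 45)*(-2/15) = 43*(-2/15) = -86/15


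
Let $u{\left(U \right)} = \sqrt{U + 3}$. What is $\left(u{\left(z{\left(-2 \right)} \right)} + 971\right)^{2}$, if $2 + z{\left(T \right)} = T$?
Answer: $\left(971 + i\right)^{2} \approx 9.4284 \cdot 10^{5} + 1942.0 i$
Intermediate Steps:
$z{\left(T \right)} = -2 + T$
$u{\left(U \right)} = \sqrt{3 + U}$
$\left(u{\left(z{\left(-2 \right)} \right)} + 971\right)^{2} = \left(\sqrt{3 - 4} + 971\right)^{2} = \left(\sqrt{-1} + 971\right)^{2} = \left(i + 971\right)^{2} = \left(971 + i\right)^{2}$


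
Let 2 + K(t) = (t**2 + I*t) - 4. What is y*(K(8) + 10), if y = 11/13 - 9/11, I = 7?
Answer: 496/143 ≈ 3.4685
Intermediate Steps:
y = 4/143 (y = 11*(1/13) - 9*1/11 = 11/13 - 9/11 = 4/143 ≈ 0.027972)
K(t) = -6 + t**2 + 7*t (K(t) = -2 + ((t**2 + 7*t) - 4) = -2 + (-4 + t**2 + 7*t) = -6 + t**2 + 7*t)
y*(K(8) + 10) = 4*((-6 + 8**2 + 7*8) + 10)/143 = 4*((-6 + 64 + 56) + 10)/143 = 4*(114 + 10)/143 = (4/143)*124 = 496/143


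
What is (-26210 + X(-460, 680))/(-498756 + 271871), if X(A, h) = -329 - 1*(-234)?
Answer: 5261/45377 ≈ 0.11594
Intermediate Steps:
X(A, h) = -95 (X(A, h) = -329 + 234 = -95)
(-26210 + X(-460, 680))/(-498756 + 271871) = (-26210 - 95)/(-498756 + 271871) = -26305/(-226885) = -26305*(-1/226885) = 5261/45377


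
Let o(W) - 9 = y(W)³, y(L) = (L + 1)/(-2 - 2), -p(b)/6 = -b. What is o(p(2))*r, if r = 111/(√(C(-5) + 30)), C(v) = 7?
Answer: -4863*√37/64 ≈ -462.19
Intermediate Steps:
p(b) = 6*b (p(b) = -(-6)*b = 6*b)
y(L) = -¼ - L/4 (y(L) = (1 + L)/(-4) = (1 + L)*(-¼) = -¼ - L/4)
o(W) = 9 + (-¼ - W/4)³
r = 3*√37 (r = 111/(√(7 + 30)) = 111/(√37) = 111*(√37/37) = 3*√37 ≈ 18.248)
o(p(2))*r = (9 - (1 + 6*2)³/64)*(3*√37) = (9 - (1 + 12)³/64)*(3*√37) = (9 - 1/64*13³)*(3*√37) = (9 - 1/64*2197)*(3*√37) = (9 - 2197/64)*(3*√37) = -4863*√37/64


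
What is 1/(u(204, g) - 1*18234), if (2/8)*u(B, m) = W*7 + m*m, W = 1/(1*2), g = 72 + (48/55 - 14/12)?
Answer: 27225/63898069 ≈ 0.00042607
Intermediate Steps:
g = 23663/330 (g = 72 + (48*(1/55) - 14*1/12) = 72 + (48/55 - 7/6) = 72 - 97/330 = 23663/330 ≈ 71.706)
W = ½ (W = 1/2 = ½ ≈ 0.50000)
u(B, m) = 14 + 4*m² (u(B, m) = 4*((½)*7 + m*m) = 4*(7/2 + m²) = 14 + 4*m²)
1/(u(204, g) - 1*18234) = 1/((14 + 4*(23663/330)²) - 1*18234) = 1/((14 + 4*(559937569/108900)) - 18234) = 1/((14 + 559937569/27225) - 18234) = 1/(560318719/27225 - 18234) = 1/(63898069/27225) = 27225/63898069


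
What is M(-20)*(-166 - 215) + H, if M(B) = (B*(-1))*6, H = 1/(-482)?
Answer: -22037041/482 ≈ -45720.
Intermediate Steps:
H = -1/482 ≈ -0.0020747
M(B) = -6*B (M(B) = -B*6 = -6*B)
M(-20)*(-166 - 215) + H = (-6*(-20))*(-166 - 215) - 1/482 = 120*(-381) - 1/482 = -45720 - 1/482 = -22037041/482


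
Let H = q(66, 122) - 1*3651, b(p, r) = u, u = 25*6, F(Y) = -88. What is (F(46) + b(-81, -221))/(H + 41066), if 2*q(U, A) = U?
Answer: 1/604 ≈ 0.0016556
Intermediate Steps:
u = 150
q(U, A) = U/2
b(p, r) = 150
H = -3618 (H = (½)*66 - 1*3651 = 33 - 3651 = -3618)
(F(46) + b(-81, -221))/(H + 41066) = (-88 + 150)/(-3618 + 41066) = 62/37448 = 62*(1/37448) = 1/604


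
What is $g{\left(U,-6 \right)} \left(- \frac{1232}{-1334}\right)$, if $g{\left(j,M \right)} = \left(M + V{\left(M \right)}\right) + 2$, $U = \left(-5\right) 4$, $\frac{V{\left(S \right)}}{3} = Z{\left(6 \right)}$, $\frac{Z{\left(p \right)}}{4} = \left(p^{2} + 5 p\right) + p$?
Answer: $\frac{529760}{667} \approx 794.24$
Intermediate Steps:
$Z{\left(p \right)} = 4 p^{2} + 24 p$ ($Z{\left(p \right)} = 4 \left(\left(p^{2} + 5 p\right) + p\right) = 4 \left(p^{2} + 6 p\right) = 4 p^{2} + 24 p$)
$V{\left(S \right)} = 864$ ($V{\left(S \right)} = 3 \cdot 4 \cdot 6 \left(6 + 6\right) = 3 \cdot 4 \cdot 6 \cdot 12 = 3 \cdot 288 = 864$)
$U = -20$
$g{\left(j,M \right)} = 866 + M$ ($g{\left(j,M \right)} = \left(M + 864\right) + 2 = \left(864 + M\right) + 2 = 866 + M$)
$g{\left(U,-6 \right)} \left(- \frac{1232}{-1334}\right) = \left(866 - 6\right) \left(- \frac{1232}{-1334}\right) = 860 \left(\left(-1232\right) \left(- \frac{1}{1334}\right)\right) = 860 \cdot \frac{616}{667} = \frac{529760}{667}$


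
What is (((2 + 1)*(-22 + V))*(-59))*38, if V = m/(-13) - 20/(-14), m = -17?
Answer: 11790678/91 ≈ 1.2957e+5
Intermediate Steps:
V = 249/91 (V = -17/(-13) - 20/(-14) = -17*(-1/13) - 20*(-1/14) = 17/13 + 10/7 = 249/91 ≈ 2.7363)
(((2 + 1)*(-22 + V))*(-59))*38 = (((2 + 1)*(-22 + 249/91))*(-59))*38 = ((3*(-1753/91))*(-59))*38 = -5259/91*(-59)*38 = (310281/91)*38 = 11790678/91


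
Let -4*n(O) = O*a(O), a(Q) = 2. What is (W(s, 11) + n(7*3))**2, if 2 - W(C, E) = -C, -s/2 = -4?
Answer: 1/4 ≈ 0.25000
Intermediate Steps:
s = 8 (s = -2*(-4) = 8)
n(O) = -O/2 (n(O) = -O*2/4 = -O/2)
W(C, E) = 2 + C (W(C, E) = 2 - (-1)*C = 2 + C)
(W(s, 11) + n(7*3))**2 = ((2 + 8) - 7*3/2)**2 = (10 - 1/2*21)**2 = (10 - 21/2)**2 = (-1/2)**2 = 1/4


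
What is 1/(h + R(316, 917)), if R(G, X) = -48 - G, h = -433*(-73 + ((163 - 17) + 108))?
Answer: -1/78737 ≈ -1.2701e-5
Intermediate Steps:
h = -78373 (h = -433*(-73 + (146 + 108)) = -433*(-73 + 254) = -433*181 = -78373)
1/(h + R(316, 917)) = 1/(-78373 + (-48 - 1*316)) = 1/(-78373 + (-48 - 316)) = 1/(-78373 - 364) = 1/(-78737) = -1/78737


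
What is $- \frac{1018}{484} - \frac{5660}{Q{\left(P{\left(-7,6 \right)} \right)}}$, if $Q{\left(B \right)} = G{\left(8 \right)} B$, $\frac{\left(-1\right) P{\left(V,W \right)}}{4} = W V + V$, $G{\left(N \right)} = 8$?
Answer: $- \frac{270979}{47432} \approx -5.713$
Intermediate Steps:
$P{\left(V,W \right)} = - 4 V - 4 V W$ ($P{\left(V,W \right)} = - 4 \left(W V + V\right) = - 4 \left(V W + V\right) = - 4 \left(V + V W\right) = - 4 V - 4 V W$)
$Q{\left(B \right)} = 8 B$
$- \frac{1018}{484} - \frac{5660}{Q{\left(P{\left(-7,6 \right)} \right)}} = - \frac{1018}{484} - \frac{5660}{8 \left(\left(-4\right) \left(-7\right) \left(1 + 6\right)\right)} = \left(-1018\right) \frac{1}{484} - \frac{5660}{8 \left(\left(-4\right) \left(-7\right) 7\right)} = - \frac{509}{242} - \frac{5660}{8 \cdot 196} = - \frac{509}{242} - \frac{5660}{1568} = - \frac{509}{242} - \frac{1415}{392} = - \frac{270979}{47432}$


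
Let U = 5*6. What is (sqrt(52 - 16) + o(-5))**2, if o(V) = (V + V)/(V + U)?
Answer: 784/25 ≈ 31.360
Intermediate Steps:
U = 30
o(V) = 2*V/(30 + V) (o(V) = (V + V)/(V + 30) = (2*V)/(30 + V) = 2*V/(30 + V))
(sqrt(52 - 16) + o(-5))**2 = (sqrt(52 - 16) + 2*(-5)/(30 - 5))**2 = (sqrt(36) + 2*(-5)/25)**2 = (6 + 2*(-5)*(1/25))**2 = (6 - 2/5)**2 = (28/5)**2 = 784/25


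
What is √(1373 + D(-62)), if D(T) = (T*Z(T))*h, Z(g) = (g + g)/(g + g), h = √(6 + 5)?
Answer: √(1373 - 62*√11) ≈ 34.167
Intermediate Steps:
h = √11 ≈ 3.3166
Z(g) = 1 (Z(g) = (2*g)/((2*g)) = (2*g)*(1/(2*g)) = 1)
D(T) = T*√11 (D(T) = (T*1)*√11 = T*√11)
√(1373 + D(-62)) = √(1373 - 62*√11)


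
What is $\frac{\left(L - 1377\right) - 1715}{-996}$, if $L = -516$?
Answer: $\frac{902}{249} \approx 3.6225$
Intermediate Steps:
$\frac{\left(L - 1377\right) - 1715}{-996} = \frac{\left(-516 - 1377\right) - 1715}{-996} = \left(-1893 - 1715\right) \left(- \frac{1}{996}\right) = \left(-3608\right) \left(- \frac{1}{996}\right) = \frac{902}{249}$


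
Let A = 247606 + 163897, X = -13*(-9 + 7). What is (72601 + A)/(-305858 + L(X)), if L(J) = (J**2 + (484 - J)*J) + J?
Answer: -60513/36656 ≈ -1.6508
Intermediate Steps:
X = 26 (X = -13*(-2) = 26)
L(J) = J + J**2 + J*(484 - J) (L(J) = (J**2 + J*(484 - J)) + J = J + J**2 + J*(484 - J))
A = 411503
(72601 + A)/(-305858 + L(X)) = (72601 + 411503)/(-305858 + 485*26) = 484104/(-305858 + 12610) = 484104/(-293248) = 484104*(-1/293248) = -60513/36656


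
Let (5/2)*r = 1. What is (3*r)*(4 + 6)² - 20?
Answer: 100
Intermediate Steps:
r = ⅖ (r = (⅖)*1 = ⅖ ≈ 0.40000)
(3*r)*(4 + 6)² - 20 = (3*(⅖))*(4 + 6)² - 20 = (6/5)*10² - 20 = (6/5)*100 - 20 = 120 - 20 = 100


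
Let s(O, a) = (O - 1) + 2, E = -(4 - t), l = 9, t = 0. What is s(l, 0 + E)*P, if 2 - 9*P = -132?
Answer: 1340/9 ≈ 148.89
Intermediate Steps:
P = 134/9 (P = 2/9 - ⅑*(-132) = 2/9 + 44/3 = 134/9 ≈ 14.889)
E = -4 (E = -(4 - 1*0) = -(4 + 0) = -1*4 = -4)
s(O, a) = 1 + O (s(O, a) = (-1 + O) + 2 = 1 + O)
s(l, 0 + E)*P = (1 + 9)*(134/9) = 10*(134/9) = 1340/9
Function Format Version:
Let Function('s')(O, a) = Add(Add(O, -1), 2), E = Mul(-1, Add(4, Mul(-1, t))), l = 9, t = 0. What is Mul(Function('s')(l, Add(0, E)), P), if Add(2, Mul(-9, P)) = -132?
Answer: Rational(1340, 9) ≈ 148.89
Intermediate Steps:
P = Rational(134, 9) (P = Add(Rational(2, 9), Mul(Rational(-1, 9), -132)) = Add(Rational(2, 9), Rational(44, 3)) = Rational(134, 9) ≈ 14.889)
E = -4 (E = Mul(-1, Add(4, Mul(-1, 0))) = Mul(-1, Add(4, 0)) = Mul(-1, 4) = -4)
Function('s')(O, a) = Add(1, O) (Function('s')(O, a) = Add(Add(-1, O), 2) = Add(1, O))
Mul(Function('s')(l, Add(0, E)), P) = Mul(Add(1, 9), Rational(134, 9)) = Mul(10, Rational(134, 9)) = Rational(1340, 9)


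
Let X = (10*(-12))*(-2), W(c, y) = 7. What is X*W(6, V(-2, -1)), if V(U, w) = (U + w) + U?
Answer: 1680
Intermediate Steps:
V(U, w) = w + 2*U
X = 240 (X = -120*(-2) = 240)
X*W(6, V(-2, -1)) = 240*7 = 1680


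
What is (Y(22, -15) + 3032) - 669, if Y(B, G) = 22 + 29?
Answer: 2414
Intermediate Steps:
Y(B, G) = 51
(Y(22, -15) + 3032) - 669 = (51 + 3032) - 669 = 3083 - 669 = 2414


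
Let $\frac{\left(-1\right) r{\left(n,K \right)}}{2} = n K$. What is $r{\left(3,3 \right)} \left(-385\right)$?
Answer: $6930$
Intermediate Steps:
$r{\left(n,K \right)} = - 2 K n$ ($r{\left(n,K \right)} = - 2 n K = - 2 K n$)
$r{\left(3,3 \right)} \left(-385\right) = \left(-2\right) 3 \cdot 3 \left(-385\right) = \left(-18\right) \left(-385\right) = 6930$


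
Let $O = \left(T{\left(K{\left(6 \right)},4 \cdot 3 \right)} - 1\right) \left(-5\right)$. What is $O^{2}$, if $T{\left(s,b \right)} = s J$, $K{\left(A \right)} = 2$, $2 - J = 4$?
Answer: $625$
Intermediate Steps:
$J = -2$ ($J = 2 - 4 = -2$)
$T{\left(s,b \right)} = - 2 s$ ($T{\left(s,b \right)} = s \left(-2\right) = - 2 s$)
$O = 25$ ($O = \left(\left(-2\right) 2 - 1\right) \left(-5\right) = \left(-4 - 1\right) \left(-5\right) = \left(-5\right) \left(-5\right) = 25$)
$O^{2} = 25^{2} = 625$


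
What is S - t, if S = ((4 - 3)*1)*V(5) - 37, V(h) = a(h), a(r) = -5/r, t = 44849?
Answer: -44887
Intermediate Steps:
V(h) = -5/h
S = -38 (S = ((4 - 3)*1)*(-5/5) - 37 = (1*1)*(-5*⅕) - 37 = 1*(-1) - 37 = -1 - 37 = -38)
S - t = -38 - 1*44849 = -38 - 44849 = -44887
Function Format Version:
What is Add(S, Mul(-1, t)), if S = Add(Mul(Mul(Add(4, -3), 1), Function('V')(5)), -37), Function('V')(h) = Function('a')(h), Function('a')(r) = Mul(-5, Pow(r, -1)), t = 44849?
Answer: -44887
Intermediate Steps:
Function('V')(h) = Mul(-5, Pow(h, -1))
S = -38 (S = Add(Mul(Mul(Add(4, -3), 1), Mul(-5, Pow(5, -1))), -37) = Add(Mul(Mul(1, 1), Mul(-5, Rational(1, 5))), -37) = Add(Mul(1, -1), -37) = Add(-1, -37) = -38)
Add(S, Mul(-1, t)) = Add(-38, Mul(-1, 44849)) = Add(-38, -44849) = -44887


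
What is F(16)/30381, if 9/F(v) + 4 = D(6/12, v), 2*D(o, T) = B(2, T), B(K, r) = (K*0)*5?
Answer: -3/40508 ≈ -7.4059e-5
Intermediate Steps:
B(K, r) = 0 (B(K, r) = 0*5 = 0)
D(o, T) = 0 (D(o, T) = (½)*0 = 0)
F(v) = -9/4 (F(v) = 9/(-4 + 0) = 9/(-4) = 9*(-¼) = -9/4)
F(16)/30381 = -9/4/30381 = -9/4*1/30381 = -3/40508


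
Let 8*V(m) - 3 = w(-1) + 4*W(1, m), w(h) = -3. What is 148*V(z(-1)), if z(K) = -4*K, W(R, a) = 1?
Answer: 74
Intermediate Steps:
V(m) = ½ (V(m) = 3/8 + (-3 + 4*1)/8 = 3/8 + (-3 + 4)/8 = 3/8 + (⅛)*1 = 3/8 + ⅛ = ½)
148*V(z(-1)) = 148*(½) = 74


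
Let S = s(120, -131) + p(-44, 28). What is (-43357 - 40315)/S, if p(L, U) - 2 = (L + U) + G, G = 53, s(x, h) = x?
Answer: -83672/159 ≈ -526.24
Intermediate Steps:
p(L, U) = 55 + L + U (p(L, U) = 2 + ((L + U) + 53) = 2 + (53 + L + U) = 55 + L + U)
S = 159 (S = 120 + (55 - 44 + 28) = 120 + 39 = 159)
(-43357 - 40315)/S = (-43357 - 40315)/159 = -83672*1/159 = -83672/159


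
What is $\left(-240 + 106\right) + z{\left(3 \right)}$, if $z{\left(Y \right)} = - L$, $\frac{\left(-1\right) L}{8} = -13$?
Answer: $-238$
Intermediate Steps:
$L = 104$ ($L = \left(-8\right) \left(-13\right) = 104$)
$z{\left(Y \right)} = -104$ ($z{\left(Y \right)} = \left(-1\right) 104 = -104$)
$\left(-240 + 106\right) + z{\left(3 \right)} = \left(-240 + 106\right) - 104 = -134 - 104 = -238$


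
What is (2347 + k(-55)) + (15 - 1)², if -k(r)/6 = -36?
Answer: 2759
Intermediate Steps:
k(r) = 216 (k(r) = -6*(-36) = 216)
(2347 + k(-55)) + (15 - 1)² = (2347 + 216) + (15 - 1)² = 2563 + 14² = 2563 + 196 = 2759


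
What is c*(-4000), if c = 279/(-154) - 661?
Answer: 204146000/77 ≈ 2.6512e+6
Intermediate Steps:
c = -102073/154 (c = 279*(-1/154) - 661 = -279/154 - 661 = -102073/154 ≈ -662.81)
c*(-4000) = -102073/154*(-4000) = 204146000/77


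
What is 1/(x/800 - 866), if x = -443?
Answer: -800/693243 ≈ -0.0011540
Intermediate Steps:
1/(x/800 - 866) = 1/(-443/800 - 866) = 1/(-693243/800) = -800/693243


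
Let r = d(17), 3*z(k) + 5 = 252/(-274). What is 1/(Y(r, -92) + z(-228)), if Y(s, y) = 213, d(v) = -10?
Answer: 411/86732 ≈ 0.0047387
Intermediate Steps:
z(k) = -811/411 (z(k) = -5/3 + (252/(-274))/3 = -5/3 + (252*(-1/274))/3 = -5/3 + (⅓)*(-126/137) = -5/3 - 42/137 = -811/411)
r = -10
1/(Y(r, -92) + z(-228)) = 1/(213 - 811/411) = 1/(86732/411) = 411/86732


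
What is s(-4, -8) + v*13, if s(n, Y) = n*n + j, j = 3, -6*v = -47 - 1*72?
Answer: 1661/6 ≈ 276.83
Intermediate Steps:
v = 119/6 (v = -(-47 - 1*72)/6 = -(-47 - 72)/6 = -⅙*(-119) = 119/6 ≈ 19.833)
s(n, Y) = 3 + n² (s(n, Y) = n*n + 3 = n² + 3 = 3 + n²)
s(-4, -8) + v*13 = (3 + (-4)²) + (119/6)*13 = (3 + 16) + 1547/6 = 19 + 1547/6 = 1661/6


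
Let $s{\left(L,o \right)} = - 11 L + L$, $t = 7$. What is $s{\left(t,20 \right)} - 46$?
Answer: $-116$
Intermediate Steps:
$s{\left(L,o \right)} = - 10 L$
$s{\left(t,20 \right)} - 46 = \left(-10\right) 7 - 46 = -70 - 46 = -116$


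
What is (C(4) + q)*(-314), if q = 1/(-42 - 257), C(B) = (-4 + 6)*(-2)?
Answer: 375858/299 ≈ 1257.1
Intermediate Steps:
C(B) = -4 (C(B) = 2*(-2) = -4)
q = -1/299 (q = 1/(-299) = -1/299 ≈ -0.0033445)
(C(4) + q)*(-314) = (-4 - 1/299)*(-314) = -1197/299*(-314) = 375858/299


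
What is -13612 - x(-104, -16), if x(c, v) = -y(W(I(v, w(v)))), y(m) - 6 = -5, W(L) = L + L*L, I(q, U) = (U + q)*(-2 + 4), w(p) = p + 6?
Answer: -13611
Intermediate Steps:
w(p) = 6 + p
I(q, U) = 2*U + 2*q (I(q, U) = (U + q)*2 = 2*U + 2*q)
W(L) = L + L²
y(m) = 1 (y(m) = 6 - 5 = 1)
x(c, v) = -1 (x(c, v) = -1*1 = -1)
-13612 - x(-104, -16) = -13612 - 1*(-1) = -13612 + 1 = -13611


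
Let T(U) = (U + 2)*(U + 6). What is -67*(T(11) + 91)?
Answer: -20904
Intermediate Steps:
T(U) = (2 + U)*(6 + U)
-67*(T(11) + 91) = -67*((12 + 11² + 8*11) + 91) = -67*((12 + 121 + 88) + 91) = -67*(221 + 91) = -67*312 = -20904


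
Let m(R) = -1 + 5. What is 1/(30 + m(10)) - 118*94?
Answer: -377127/34 ≈ -11092.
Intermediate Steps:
m(R) = 4
1/(30 + m(10)) - 118*94 = 1/(30 + 4) - 118*94 = 1/34 - 11092 = -377127/34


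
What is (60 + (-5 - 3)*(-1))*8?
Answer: 544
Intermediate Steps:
(60 + (-5 - 3)*(-1))*8 = (60 - 8*(-1))*8 = (60 + 8)*8 = 68*8 = 544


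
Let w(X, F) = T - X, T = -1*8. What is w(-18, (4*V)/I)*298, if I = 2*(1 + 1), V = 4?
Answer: 2980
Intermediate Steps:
T = -8
I = 4 (I = 2*2 = 4)
w(X, F) = -8 - X
w(-18, (4*V)/I)*298 = (-8 - 1*(-18))*298 = (-8 + 18)*298 = 10*298 = 2980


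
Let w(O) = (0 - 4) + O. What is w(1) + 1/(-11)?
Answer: -34/11 ≈ -3.0909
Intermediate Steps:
w(O) = -4 + O
w(1) + 1/(-11) = (-4 + 1) + 1/(-11) = -3 + 1*(-1/11) = -3 - 1/11 = -34/11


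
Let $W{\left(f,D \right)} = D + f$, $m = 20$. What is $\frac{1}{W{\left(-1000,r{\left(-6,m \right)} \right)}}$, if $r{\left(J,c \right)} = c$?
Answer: $- \frac{1}{980} \approx -0.0010204$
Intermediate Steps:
$\frac{1}{W{\left(-1000,r{\left(-6,m \right)} \right)}} = \frac{1}{20 - 1000} = \frac{1}{-980} = - \frac{1}{980}$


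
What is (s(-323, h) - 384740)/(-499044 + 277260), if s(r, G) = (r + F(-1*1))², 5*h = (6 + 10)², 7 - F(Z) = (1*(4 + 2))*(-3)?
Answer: 36992/27723 ≈ 1.3343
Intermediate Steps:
F(Z) = 25 (F(Z) = 7 - 1*(4 + 2)*(-3) = 7 - 1*6*(-3) = 7 - 6*(-3) = 7 - 1*(-18) = 7 + 18 = 25)
h = 256/5 (h = (6 + 10)²/5 = (⅕)*16² = (⅕)*256 = 256/5 ≈ 51.200)
s(r, G) = (25 + r)² (s(r, G) = (r + 25)² = (25 + r)²)
(s(-323, h) - 384740)/(-499044 + 277260) = ((25 - 323)² - 384740)/(-499044 + 277260) = ((-298)² - 384740)/(-221784) = (88804 - 384740)*(-1/221784) = -295936*(-1/221784) = 36992/27723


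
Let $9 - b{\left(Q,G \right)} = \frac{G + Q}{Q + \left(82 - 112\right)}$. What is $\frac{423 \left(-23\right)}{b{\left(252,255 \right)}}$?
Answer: $- \frac{719946}{497} \approx -1448.6$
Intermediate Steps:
$b{\left(Q,G \right)} = 9 - \frac{G + Q}{-30 + Q}$ ($b{\left(Q,G \right)} = 9 - \frac{G + Q}{Q + \left(82 - 112\right)} = 9 - \frac{G + Q}{Q - 30} = 9 - \frac{G + Q}{-30 + Q}$)
$\frac{423 \left(-23\right)}{b{\left(252,255 \right)}} = \frac{423 \left(-23\right)}{\frac{1}{-30 + 252} \left(-270 - 255 + 8 \cdot 252\right)} = - \frac{9729}{\frac{1}{222} \left(-270 - 255 + 2016\right)} = - \frac{9729}{\frac{1}{222} \cdot 1491} = - \frac{9729}{\frac{497}{74}} = \left(-9729\right) \frac{74}{497} = - \frac{719946}{497}$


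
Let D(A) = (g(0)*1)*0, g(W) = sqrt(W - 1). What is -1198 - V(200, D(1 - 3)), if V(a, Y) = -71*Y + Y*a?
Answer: -1198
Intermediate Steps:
g(W) = sqrt(-1 + W)
D(A) = 0 (D(A) = (sqrt(-1 + 0)*1)*0 = (sqrt(-1)*1)*0 = (I*1)*0 = I*0 = 0)
-1198 - V(200, D(1 - 3)) = -1198 - 0*(-71 + 200) = -1198 - 0*129 = -1198 - 1*0 = -1198 + 0 = -1198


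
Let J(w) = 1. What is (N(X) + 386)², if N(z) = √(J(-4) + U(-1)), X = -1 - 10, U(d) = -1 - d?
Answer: 149769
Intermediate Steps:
X = -11
N(z) = 1 (N(z) = √(1 + (-1 - 1*(-1))) = √(1 + (-1 + 1)) = √(1 + 0) = √1 = 1)
(N(X) + 386)² = (1 + 386)² = 387² = 149769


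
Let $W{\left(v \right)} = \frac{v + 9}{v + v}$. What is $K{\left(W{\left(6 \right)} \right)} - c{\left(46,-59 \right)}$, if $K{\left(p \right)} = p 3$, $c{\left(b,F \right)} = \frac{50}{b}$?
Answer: $\frac{245}{92} \approx 2.663$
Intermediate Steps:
$W{\left(v \right)} = \frac{9 + v}{2 v}$
$K{\left(p \right)} = 3 p$
$K{\left(W{\left(6 \right)} \right)} - c{\left(46,-59 \right)} = 3 \frac{9 + 6}{2 \cdot 6} - \frac{50}{46} = 3 \cdot \frac{1}{2} \cdot \frac{1}{6} \cdot 15 - 50 \cdot \frac{1}{46} = 3 \cdot \frac{5}{4} - \frac{25}{23} = \frac{15}{4} - \frac{25}{23} = \frac{245}{92}$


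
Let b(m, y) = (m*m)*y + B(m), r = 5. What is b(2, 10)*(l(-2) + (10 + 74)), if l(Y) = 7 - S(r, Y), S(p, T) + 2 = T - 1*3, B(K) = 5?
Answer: 4410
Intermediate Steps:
S(p, T) = -5 + T (S(p, T) = -2 + (T - 1*3) = -2 + (T - 3) = -2 + (-3 + T) = -5 + T)
b(m, y) = 5 + y*m² (b(m, y) = (m*m)*y + 5 = m²*y + 5 = y*m² + 5 = 5 + y*m²)
l(Y) = 12 - Y (l(Y) = 7 - (-5 + Y) = 7 + (5 - Y) = 12 - Y)
b(2, 10)*(l(-2) + (10 + 74)) = (5 + 10*2²)*((12 - 1*(-2)) + (10 + 74)) = (5 + 10*4)*((12 + 2) + 84) = (5 + 40)*(14 + 84) = 45*98 = 4410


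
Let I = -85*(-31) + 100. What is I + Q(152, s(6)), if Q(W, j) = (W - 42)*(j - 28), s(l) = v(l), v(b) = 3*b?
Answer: 1635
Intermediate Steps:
I = 2735 (I = 2635 + 100 = 2735)
s(l) = 3*l
Q(W, j) = (-42 + W)*(-28 + j)
I + Q(152, s(6)) = 2735 + (1176 - 126*6 - 28*152 + 152*(3*6)) = 2735 + (1176 - 42*18 - 4256 + 152*18) = 2735 + (1176 - 756 - 4256 + 2736) = 2735 - 1100 = 1635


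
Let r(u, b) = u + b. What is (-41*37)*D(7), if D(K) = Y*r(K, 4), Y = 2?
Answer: -33374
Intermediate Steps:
r(u, b) = b + u
D(K) = 8 + 2*K (D(K) = 2*(4 + K) = 8 + 2*K)
(-41*37)*D(7) = (-41*37)*(8 + 2*7) = -1517*(8 + 14) = -1517*22 = -33374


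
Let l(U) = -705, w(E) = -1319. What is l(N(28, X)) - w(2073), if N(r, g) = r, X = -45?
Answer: 614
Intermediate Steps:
l(N(28, X)) - w(2073) = -705 - 1*(-1319) = -705 + 1319 = 614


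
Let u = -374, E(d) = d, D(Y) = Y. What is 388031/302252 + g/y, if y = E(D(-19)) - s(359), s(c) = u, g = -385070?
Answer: -23250085327/21459892 ≈ -1083.4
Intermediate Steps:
s(c) = -374
y = 355 (y = -19 - 1*(-374) = -19 + 374 = 355)
388031/302252 + g/y = 388031/302252 - 385070/355 = 388031*(1/302252) - 385070*1/355 = 388031/302252 - 77014/71 = -23250085327/21459892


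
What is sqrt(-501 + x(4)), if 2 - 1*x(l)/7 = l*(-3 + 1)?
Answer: I*sqrt(431) ≈ 20.761*I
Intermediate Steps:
x(l) = 14 + 14*l (x(l) = 14 - 7*l*(-3 + 1) = 14 - 7*l*(-2) = 14 - (-14)*l = 14 + 14*l)
sqrt(-501 + x(4)) = sqrt(-501 + (14 + 14*4)) = sqrt(-501 + (14 + 56)) = sqrt(-501 + 70) = sqrt(-431) = I*sqrt(431)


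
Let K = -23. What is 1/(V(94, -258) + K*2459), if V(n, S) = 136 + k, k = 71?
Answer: -1/56350 ≈ -1.7746e-5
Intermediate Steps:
V(n, S) = 207 (V(n, S) = 136 + 71 = 207)
1/(V(94, -258) + K*2459) = 1/(207 - 23*2459) = 1/(207 - 56557) = 1/(-56350) = -1/56350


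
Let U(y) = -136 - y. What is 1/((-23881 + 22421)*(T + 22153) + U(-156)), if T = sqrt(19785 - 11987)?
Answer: -28878/933996708815 + 73*sqrt(7798)/52303815693640 ≈ -3.0795e-8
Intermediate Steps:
T = sqrt(7798) ≈ 88.306
1/((-23881 + 22421)*(T + 22153) + U(-156)) = 1/((-23881 + 22421)*(sqrt(7798) + 22153) + (-136 - 1*(-156))) = 1/(-1460*(22153 + sqrt(7798)) + (-136 + 156)) = 1/((-32343380 - 1460*sqrt(7798)) + 20) = 1/(-32343360 - 1460*sqrt(7798))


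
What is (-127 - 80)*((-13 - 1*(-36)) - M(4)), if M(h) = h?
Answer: -3933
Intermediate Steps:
(-127 - 80)*((-13 - 1*(-36)) - M(4)) = (-127 - 80)*((-13 - 1*(-36)) - 1*4) = -207*((-13 + 36) - 4) = -207*(23 - 4) = -207*19 = -3933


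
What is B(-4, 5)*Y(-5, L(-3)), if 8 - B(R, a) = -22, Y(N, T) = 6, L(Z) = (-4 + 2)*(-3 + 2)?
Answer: 180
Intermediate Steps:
L(Z) = 2 (L(Z) = -2*(-1) = 2)
B(R, a) = 30 (B(R, a) = 8 - 1*(-22) = 8 + 22 = 30)
B(-4, 5)*Y(-5, L(-3)) = 30*6 = 180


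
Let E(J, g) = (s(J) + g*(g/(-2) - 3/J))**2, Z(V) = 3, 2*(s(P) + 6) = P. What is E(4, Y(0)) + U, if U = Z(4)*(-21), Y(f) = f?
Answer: -47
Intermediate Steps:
s(P) = -6 + P/2
U = -63 (U = 3*(-21) = -63)
E(J, g) = (-6 + J/2 + g*(-3/J - g/2))**2 (E(J, g) = ((-6 + J/2) + g*(g/(-2) - 3/J))**2 = ((-6 + J/2) + g*(g*(-1/2) - 3/J))**2 = ((-6 + J/2) + g*(-g/2 - 3/J))**2 = ((-6 + J/2) + g*(-3/J - g/2))**2 = (-6 + J/2 + g*(-3/J - g/2))**2)
E(4, Y(0)) + U = (1/4)*(6*0 + 4*0**2 - 1*4*(-12 + 4))**2/4**2 - 63 = (1/4)*(1/16)*(0 + 4*0 - 1*4*(-8))**2 - 63 = (1/4)*(1/16)*(0 + 0 + 32)**2 - 63 = (1/4)*(1/16)*32**2 - 63 = (1/4)*(1/16)*1024 - 63 = 16 - 63 = -47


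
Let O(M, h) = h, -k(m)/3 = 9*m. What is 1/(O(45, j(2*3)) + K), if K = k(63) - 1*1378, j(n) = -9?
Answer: -1/3088 ≈ -0.00032383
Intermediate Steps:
k(m) = -27*m
K = -3079 (K = -27*63 - 1*1378 = -1701 - 1378 = -3079)
1/(O(45, j(2*3)) + K) = 1/(-9 - 3079) = 1/(-3088) = -1/3088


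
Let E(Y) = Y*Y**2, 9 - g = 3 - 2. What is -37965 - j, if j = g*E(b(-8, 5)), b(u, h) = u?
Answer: -33869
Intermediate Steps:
g = 8 (g = 9 - (3 - 2) = 9 - 1*1 = 9 - 1 = 8)
E(Y) = Y**3
j = -4096 (j = 8*(-8)**3 = 8*(-512) = -4096)
-37965 - j = -37965 - 1*(-4096) = -37965 + 4096 = -33869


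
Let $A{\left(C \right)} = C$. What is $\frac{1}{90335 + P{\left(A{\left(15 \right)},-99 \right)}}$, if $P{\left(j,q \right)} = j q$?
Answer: $\frac{1}{88850} \approx 1.1255 \cdot 10^{-5}$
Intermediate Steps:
$\frac{1}{90335 + P{\left(A{\left(15 \right)},-99 \right)}} = \frac{1}{90335 + 15 \left(-99\right)} = \frac{1}{90335 - 1485} = \frac{1}{88850}$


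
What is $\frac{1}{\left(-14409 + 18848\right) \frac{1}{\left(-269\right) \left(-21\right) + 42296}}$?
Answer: $\frac{47945}{4439} \approx 10.801$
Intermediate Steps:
$\frac{1}{\left(-14409 + 18848\right) \frac{1}{\left(-269\right) \left(-21\right) + 42296}} = \frac{1}{4439 \frac{1}{5649 + 42296}} = \frac{1}{4439 \cdot \frac{1}{47945}} = \frac{1}{\frac{4439}{47945}} = \frac{47945}{4439}$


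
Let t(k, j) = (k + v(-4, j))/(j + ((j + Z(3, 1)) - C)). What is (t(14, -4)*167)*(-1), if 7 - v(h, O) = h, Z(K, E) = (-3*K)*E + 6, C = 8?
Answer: 4175/19 ≈ 219.74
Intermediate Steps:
Z(K, E) = 6 - 3*E*K (Z(K, E) = -3*E*K + 6 = 6 - 3*E*K)
v(h, O) = 7 - h
t(k, j) = (11 + k)/(-11 + 2*j) (t(k, j) = (k + (7 - 1*(-4)))/(j + ((j + (6 - 3*1*3)) - 1*8)) = (k + (7 + 4))/(j + ((j + (6 - 9)) - 8)) = (k + 11)/(j + ((j - 3) - 8)) = (11 + k)/(j + ((-3 + j) - 8)) = (11 + k)/(j + (-11 + j)) = (11 + k)/(-11 + 2*j))
(t(14, -4)*167)*(-1) = (((11 + 14)/(-11 + 2*(-4)))*167)*(-1) = ((25/(-11 - 8))*167)*(-1) = ((25/(-19))*167)*(-1) = (-1/19*25*167)*(-1) = -25/19*167*(-1) = -4175/19*(-1) = 4175/19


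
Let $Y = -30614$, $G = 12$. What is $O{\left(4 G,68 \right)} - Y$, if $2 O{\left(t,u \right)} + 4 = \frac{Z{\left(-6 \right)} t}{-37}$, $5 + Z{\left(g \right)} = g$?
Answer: $\frac{1132908}{37} \approx 30619.0$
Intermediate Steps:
$Z{\left(g \right)} = -5 + g$
$O{\left(t,u \right)} = -2 + \frac{11 t}{74}$ ($O{\left(t,u \right)} = -2 + \frac{\left(-5 - 6\right) t \frac{1}{-37}}{2} = -2 + \frac{- 11 t \left(- \frac{1}{37}\right)}{2} = -2 + \frac{\frac{11}{37} t}{2} = -2 + \frac{11 t}{74}$)
$O{\left(4 G,68 \right)} - Y = \left(-2 + \frac{11 \cdot 4 \cdot 12}{74}\right) - -30614 = \left(-2 + \frac{11}{74} \cdot 48\right) + 30614 = \left(-2 + \frac{264}{37}\right) + 30614 = \frac{190}{37} + 30614 = \frac{1132908}{37}$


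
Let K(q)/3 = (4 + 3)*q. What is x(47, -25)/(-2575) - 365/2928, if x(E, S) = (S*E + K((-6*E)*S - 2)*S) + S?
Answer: 433470373/301584 ≈ 1437.3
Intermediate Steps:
K(q) = 21*q (K(q) = 3*((4 + 3)*q) = 3*(7*q) = 21*q)
x(E, S) = S + E*S + S*(-42 - 126*E*S) (x(E, S) = (S*E + (21*((-6*E)*S - 2))*S) + S = (E*S + (21*(-6*E*S - 2))*S) + S = (E*S + (21*(-2 - 6*E*S))*S) + S = (E*S + (-42 - 126*E*S)*S) + S = (E*S + S*(-42 - 126*E*S)) + S = S + E*S + S*(-42 - 126*E*S))
x(47, -25)/(-2575) - 365/2928 = -25*(-41 + 47 - 126*47*(-25))/(-2575) - 365/2928 = -25*(-41 + 47 + 148050)*(-1/2575) - 365*1/2928 = -25*148056*(-1/2575) - 365/2928 = -3701400*(-1/2575) - 365/2928 = 148056/103 - 365/2928 = 433470373/301584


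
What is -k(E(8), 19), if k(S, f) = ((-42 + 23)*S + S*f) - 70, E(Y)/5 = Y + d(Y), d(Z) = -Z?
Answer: 70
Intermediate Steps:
E(Y) = 0 (E(Y) = 5*(Y - Y) = 5*0 = 0)
k(S, f) = -70 - 19*S + S*f (k(S, f) = (-19*S + S*f) - 70 = -70 - 19*S + S*f)
-k(E(8), 19) = -(-70 - 19*0 + 0*19) = -(-70 + 0 + 0) = -1*(-70) = 70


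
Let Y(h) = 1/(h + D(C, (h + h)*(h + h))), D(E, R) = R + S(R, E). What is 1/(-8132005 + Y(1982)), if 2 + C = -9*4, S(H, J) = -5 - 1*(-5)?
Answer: -15715278/127796719272389 ≈ -1.2297e-7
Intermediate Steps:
S(H, J) = 0 (S(H, J) = -5 + 5 = 0)
C = -38 (C = -2 - 9*4 = -2 - 36 = -38)
D(E, R) = R (D(E, R) = R + 0 = R)
Y(h) = 1/(h + 4*h²) (Y(h) = 1/(h + (h + h)*(h + h)) = 1/(h + (2*h)*(2*h)) = 1/(h + 4*h²))
1/(-8132005 + Y(1982)) = 1/(-8132005 + 1/(1982*(1 + 4*1982))) = 1/(-8132005 + 1/(1982*(1 + 7928))) = 1/(-8132005 + (1/1982)/7929) = 1/(-8132005 + (1/1982)*(1/7929)) = 1/(-8132005 + 1/15715278) = 1/(-127796719272389/15715278) = -15715278/127796719272389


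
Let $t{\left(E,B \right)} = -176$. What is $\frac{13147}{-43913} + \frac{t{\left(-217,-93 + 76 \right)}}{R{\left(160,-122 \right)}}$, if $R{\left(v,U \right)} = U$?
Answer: $\frac{3062377}{2678693} \approx 1.1432$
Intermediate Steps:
$\frac{13147}{-43913} + \frac{t{\left(-217,-93 + 76 \right)}}{R{\left(160,-122 \right)}} = \frac{13147}{-43913} - \frac{176}{-122} = 13147 \left(- \frac{1}{43913}\right) - - \frac{88}{61} = - \frac{13147}{43913} + \frac{88}{61} = \frac{3062377}{2678693}$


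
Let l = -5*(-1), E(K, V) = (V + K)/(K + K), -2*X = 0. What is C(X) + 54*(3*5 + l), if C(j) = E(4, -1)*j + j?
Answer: 1080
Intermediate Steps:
X = 0 (X = -½*0 = 0)
E(K, V) = (K + V)/(2*K) (E(K, V) = (K + V)/((2*K)) = (K + V)*(1/(2*K)) = (K + V)/(2*K))
C(j) = 11*j/8 (C(j) = ((½)*(4 - 1)/4)*j + j = ((½)*(¼)*3)*j + j = 3*j/8 + j = 11*j/8)
l = 5
C(X) + 54*(3*5 + l) = (11/8)*0 + 54*(3*5 + 5) = 0 + 54*(15 + 5) = 0 + 54*20 = 0 + 1080 = 1080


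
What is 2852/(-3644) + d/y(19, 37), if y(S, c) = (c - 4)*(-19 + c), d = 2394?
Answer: 97634/30063 ≈ 3.2476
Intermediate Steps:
y(S, c) = (-19 + c)*(-4 + c) (y(S, c) = (-4 + c)*(-19 + c) = (-19 + c)*(-4 + c))
2852/(-3644) + d/y(19, 37) = 2852/(-3644) + 2394/(76 + 37² - 23*37) = 2852*(-1/3644) + 2394/(76 + 1369 - 851) = -713/911 + 2394/594 = -713/911 + 2394*(1/594) = -713/911 + 133/33 = 97634/30063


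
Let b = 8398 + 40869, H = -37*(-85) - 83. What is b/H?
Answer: 49267/3062 ≈ 16.090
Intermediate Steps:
H = 3062 (H = 3145 - 83 = 3062)
b = 49267
b/H = 49267/3062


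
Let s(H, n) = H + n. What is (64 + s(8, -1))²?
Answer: 5041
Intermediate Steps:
(64 + s(8, -1))² = (64 + (8 - 1))² = (64 + 7)² = 71² = 5041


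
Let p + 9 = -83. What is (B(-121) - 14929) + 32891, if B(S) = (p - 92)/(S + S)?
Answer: 2173494/121 ≈ 17963.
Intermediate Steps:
p = -92 (p = -9 - 83 = -92)
B(S) = -92/S (B(S) = (-92 - 92)/(S + S) = -184*1/(2*S) = -92/S)
(B(-121) - 14929) + 32891 = (-92/(-121) - 14929) + 32891 = (-92*(-1/121) - 14929) + 32891 = (92/121 - 14929) + 32891 = -1806317/121 + 32891 = 2173494/121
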